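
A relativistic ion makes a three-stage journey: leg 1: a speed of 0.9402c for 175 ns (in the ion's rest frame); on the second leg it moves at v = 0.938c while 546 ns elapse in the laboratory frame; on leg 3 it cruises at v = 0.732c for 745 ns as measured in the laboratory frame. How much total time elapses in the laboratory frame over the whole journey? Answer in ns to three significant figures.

Δt = 1800 ns

Leg 1: γ = 1/√(1 − 0.9402²) = 1/√0.1160 = 2.936; Δt_1 = 2.936 × 175 = 513.8 ns.
Leg 2: 546 ns is already measured in the laboratory frame.
Leg 3: 745 ns is already measured in the laboratory frame.
Total: 513.8 + 546.0 + 745.0 ns.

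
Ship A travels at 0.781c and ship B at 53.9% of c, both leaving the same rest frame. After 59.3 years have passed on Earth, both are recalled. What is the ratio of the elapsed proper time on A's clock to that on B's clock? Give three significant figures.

A: γ = 1/√(1 − 0.781²) = 1/√0.3900 = 1.601. B: β = 0.539; γ = 1/√(1 − 0.539²) = 1/√0.7095 = 1.187.
τ_A/τ_B = γ_B/γ_A = 1.187/1.601 = 0.7415, so τ_A/τ_B = 0.7415.

τ_A/τ_B = 0.741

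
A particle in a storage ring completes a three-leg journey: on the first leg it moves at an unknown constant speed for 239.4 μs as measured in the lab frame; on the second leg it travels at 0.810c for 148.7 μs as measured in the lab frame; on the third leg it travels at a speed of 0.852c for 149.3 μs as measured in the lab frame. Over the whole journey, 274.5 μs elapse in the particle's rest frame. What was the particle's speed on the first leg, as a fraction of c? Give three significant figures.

β = 0.890

Leg 1: speed unknown; τ_1 = 239.4/γ_1.
Leg 2: γ = 1/√(1 − 0.810²) = 1/√0.3439 = 1.705; τ_2 = 148.7/1.705 = 87.20 μs.
Leg 3: γ = 1/√(1 − 0.852²) = 1/√0.2741 = 1.910; τ_3 = 149.3/1.910 = 78.16 μs.
Total proper time: τ_1 + 87.20 + 78.16 = 274.5, so τ_1 = 274.5 − 165.4 = 109.1 μs.
γ_1 = 239.4/109.1 = 2.194; β = √(1 − 1/γ²) = √0.7922.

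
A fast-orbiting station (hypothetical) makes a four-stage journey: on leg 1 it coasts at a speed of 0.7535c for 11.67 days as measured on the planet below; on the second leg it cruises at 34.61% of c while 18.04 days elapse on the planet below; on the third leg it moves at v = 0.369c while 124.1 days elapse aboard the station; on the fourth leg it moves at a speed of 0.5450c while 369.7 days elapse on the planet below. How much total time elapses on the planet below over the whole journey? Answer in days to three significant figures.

Leg 1: 11.67 days is already measured on the planet below.
Leg 2: 18.04 days is already measured on the planet below.
Leg 3: γ = 1/√(1 − 0.369²) = 1/√0.8638 = 1.076; Δt_3 = 1.076 × 124.1 = 133.5 days.
Leg 4: 369.7 days is already measured on the planet below.
Total: 11.67 + 18.04 + 133.5 + 369.7 days.

Δt = 533 days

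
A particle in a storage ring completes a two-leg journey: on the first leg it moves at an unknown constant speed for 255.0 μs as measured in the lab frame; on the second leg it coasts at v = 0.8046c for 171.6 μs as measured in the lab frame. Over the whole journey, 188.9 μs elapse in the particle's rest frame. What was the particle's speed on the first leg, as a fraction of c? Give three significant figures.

Leg 1: speed unknown; τ_1 = 255.0/γ_1.
Leg 2: γ = 1/√(1 − 0.8046²) = 1/√0.3526 = 1.684; τ_2 = 171.6/1.684 = 101.9 μs.
Total proper time: τ_1 + 101.9 = 188.9, so τ_1 = 188.9 − 101.9 = 87.00 μs.
γ_1 = 255.0/87.00 = 2.931; β = √(1 − 1/γ²) = √0.8836.

β = 0.940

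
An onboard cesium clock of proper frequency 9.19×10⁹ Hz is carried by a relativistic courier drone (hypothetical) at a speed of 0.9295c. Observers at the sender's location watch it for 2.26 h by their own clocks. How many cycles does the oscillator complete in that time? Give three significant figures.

γ = 1/√(1 − 0.9295²) = 1/√0.1360 = 2.711
During 2.26 h of lab time, the oscillator's proper time advances by τ = Δt/γ = 2.26/2.711 = 0.8335 h = 3.001×10³ s.
N = f × τ = 9.19×10⁹ × 3.001×10³ = 2.758×10¹³.

N = 2.76×10¹³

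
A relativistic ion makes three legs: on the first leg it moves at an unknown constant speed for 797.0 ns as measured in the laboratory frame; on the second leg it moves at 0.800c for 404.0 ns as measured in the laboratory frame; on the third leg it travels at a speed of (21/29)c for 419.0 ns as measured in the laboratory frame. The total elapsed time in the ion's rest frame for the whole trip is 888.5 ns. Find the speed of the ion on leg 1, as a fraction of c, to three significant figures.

β = 0.894

Leg 1: speed unknown; τ_1 = 797.0/γ_1.
Leg 2: γ = 1/√(1 − 0.800²) = 5/3 ≈ 1.667; τ_2 = 404.0/1.667 = 242.4 ns.
Leg 3: γ = 1/√(1 − (21/29)²) = 29/20 = 1.450; τ_3 = 419.0/1.450 = 289.0 ns.
Total proper time: τ_1 + 242.4 + 289.0 = 888.5, so τ_1 = 888.5 − 531.4 = 357.1 ns.
γ_1 = 797.0/357.1 = 2.232; β = √(1 − 1/γ²) = √0.7992.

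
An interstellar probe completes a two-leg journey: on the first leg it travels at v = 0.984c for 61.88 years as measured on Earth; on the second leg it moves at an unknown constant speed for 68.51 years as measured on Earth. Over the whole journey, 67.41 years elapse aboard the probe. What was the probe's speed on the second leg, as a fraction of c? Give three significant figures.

Leg 1: γ = 1/√(1 − 0.984²) = 1/√0.03174 = 5.613; τ_1 = 61.88/5.613 = 11.03 years.
Leg 2: speed unknown; τ_2 = 68.51/γ_2.
Total proper time: 11.03 + τ_2 = 67.41, so τ_2 = 67.41 − 11.03 = 56.38 years.
γ_2 = 68.51/56.38 = 1.215; β = √(1 − 1/γ²) = √0.3226.

β = 0.568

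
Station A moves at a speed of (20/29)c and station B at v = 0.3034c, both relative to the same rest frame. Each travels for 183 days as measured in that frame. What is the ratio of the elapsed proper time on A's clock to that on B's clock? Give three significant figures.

τ_A/τ_B = 0.760

A: γ = 1/√(1 − (20/29)²) = 29/21 ≈ 1.381. B: γ = 1/√(1 − 0.3034²) = 1/√0.9079 = 1.049.
τ_A/τ_B = γ_B/γ_A = 1.049/1.381 = 0.7600, so τ_A/τ_B = 0.7600.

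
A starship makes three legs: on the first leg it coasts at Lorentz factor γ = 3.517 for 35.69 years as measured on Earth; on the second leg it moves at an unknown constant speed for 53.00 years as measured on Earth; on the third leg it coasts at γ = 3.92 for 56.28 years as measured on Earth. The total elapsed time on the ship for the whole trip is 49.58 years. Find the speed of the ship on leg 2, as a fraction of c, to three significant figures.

Leg 1: γ = 3.517; τ_1 = 35.69/3.517 = 10.15 years.
Leg 2: speed unknown; τ_2 = 53.00/γ_2.
Leg 3: γ = 3.92; τ_3 = 56.28/3.920 = 14.36 years.
Total proper time: 10.15 + τ_2 + 14.36 = 49.58, so τ_2 = 49.58 − 24.50 = 25.08 years.
γ_2 = 53.00/25.08 = 2.114; β = √(1 − 1/γ²) = √0.7762.

β = 0.881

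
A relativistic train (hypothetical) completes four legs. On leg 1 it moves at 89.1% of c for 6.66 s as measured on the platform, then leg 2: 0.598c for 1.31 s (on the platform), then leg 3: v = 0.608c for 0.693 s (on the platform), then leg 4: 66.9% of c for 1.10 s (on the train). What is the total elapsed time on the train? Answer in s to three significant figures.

τ = 5.72 s

Leg 1: β = 0.891; γ = 1/√(1 − 0.891²) = 1/√0.2061 = 2.203; τ_1 = 6.66/2.203 = 3.024 s.
Leg 2: γ = 1/√(1 − 0.598²) = 1/√0.6424 = 1.248; τ_2 = 1.31/1.248 = 1.050 s.
Leg 3: γ = 1/√(1 − 0.608²) = 1/√0.6303 = 1.260; τ_3 = 0.693/1.260 = 0.5502 s.
Leg 4: 1.10 s is already measured on the train.
Total: 3.024 + 1.050 + 0.5502 + 1.100 s.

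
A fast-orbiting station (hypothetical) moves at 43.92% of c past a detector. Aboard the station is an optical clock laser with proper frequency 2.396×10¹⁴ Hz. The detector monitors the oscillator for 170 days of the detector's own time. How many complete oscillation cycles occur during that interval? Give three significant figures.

N = 3.16×10²¹

β = 0.4392; γ = 1/√(1 − 0.4392²) = 1/√0.8071 = 1.113
During 170 days of lab time, the oscillator's proper time advances by τ = Δt/γ = 170/1.113 = 152.7 days = 1.320×10⁷ s.
N = f × τ = 2.396×10¹⁴ × 1.320×10⁷ = 3.162×10²¹.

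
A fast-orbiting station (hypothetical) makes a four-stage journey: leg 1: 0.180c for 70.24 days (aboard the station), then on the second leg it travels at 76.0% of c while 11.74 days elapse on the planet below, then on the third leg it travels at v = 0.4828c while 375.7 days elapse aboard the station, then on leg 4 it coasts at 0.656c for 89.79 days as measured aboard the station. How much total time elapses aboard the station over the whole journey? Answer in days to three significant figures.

τ = 543 days

Leg 1: 70.24 days is already measured aboard the station.
Leg 2: β = 0.760; γ = 1/√(1 − 0.760²) = 1/√0.4224 = 1.539; τ_2 = 11.74/1.539 = 7.630 days.
Leg 3: 375.7 days is already measured aboard the station.
Leg 4: 89.79 days is already measured aboard the station.
Total: 70.24 + 7.630 + 375.7 + 89.79 days.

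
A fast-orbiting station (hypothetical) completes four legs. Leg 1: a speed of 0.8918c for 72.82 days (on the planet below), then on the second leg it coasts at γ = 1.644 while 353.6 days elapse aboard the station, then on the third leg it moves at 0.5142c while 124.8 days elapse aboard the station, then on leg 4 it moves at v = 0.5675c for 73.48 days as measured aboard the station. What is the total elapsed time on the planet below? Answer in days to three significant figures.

Δt = 889 days

Leg 1: 72.82 days is already measured on the planet below.
Leg 2: γ = 1.644; Δt_2 = 1.644 × 353.6 = 581.3 days.
Leg 3: γ = 1/√(1 − 0.5142²) = 1/√0.7356 = 1.166; Δt_3 = 1.166 × 124.8 = 145.5 days.
Leg 4: γ = 1/√(1 − 0.5675²) = 1/√0.6779 = 1.215; Δt_4 = 1.215 × 73.48 = 89.24 days.
Total: 72.82 + 581.3 + 145.5 + 89.24 days.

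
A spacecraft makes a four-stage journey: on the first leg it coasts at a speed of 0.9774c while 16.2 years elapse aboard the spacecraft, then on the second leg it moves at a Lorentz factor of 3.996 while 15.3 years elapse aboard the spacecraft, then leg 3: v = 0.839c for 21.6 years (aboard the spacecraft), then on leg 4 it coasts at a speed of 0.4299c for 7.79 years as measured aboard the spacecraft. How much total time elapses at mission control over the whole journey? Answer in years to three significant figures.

Leg 1: γ = 1/√(1 − 0.9774²) = 1/√0.04469 = 4.730; Δt_1 = 4.730 × 16.2 = 76.63 years.
Leg 2: γ = 3.996; Δt_2 = 3.996 × 15.3 = 61.14 years.
Leg 3: γ = 1/√(1 − 0.839²) = 1/√0.2961 = 1.838; Δt_3 = 1.838 × 21.6 = 39.70 years.
Leg 4: γ = 1/√(1 − 0.4299²) = 1/√0.8152 = 1.108; Δt_4 = 1.108 × 7.79 = 8.628 years.
Total: 76.63 + 61.14 + 39.70 + 8.628 years.

Δt = 186 years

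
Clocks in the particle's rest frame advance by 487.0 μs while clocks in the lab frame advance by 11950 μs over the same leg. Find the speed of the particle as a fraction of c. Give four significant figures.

The proper time is measured in the particle's rest frame (both events occur at the particle's location); Δt is measured in the lab frame. γ = Δt/τ = 11950/487.0 = 24.54.
β = √(1 − 1/γ²) = √(1 − 0.001661) = √0.9983

β = 0.9992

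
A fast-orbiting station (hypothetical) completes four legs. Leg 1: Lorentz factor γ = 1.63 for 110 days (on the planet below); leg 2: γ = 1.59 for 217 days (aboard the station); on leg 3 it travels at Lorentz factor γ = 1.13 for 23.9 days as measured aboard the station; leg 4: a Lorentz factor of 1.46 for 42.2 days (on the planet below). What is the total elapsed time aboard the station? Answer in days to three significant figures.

τ = 337 days

Leg 1: γ = 1.63; τ_1 = 110/1.630 = 67.48 days.
Leg 2: 217 days is already measured aboard the station.
Leg 3: 23.9 days is already measured aboard the station.
Leg 4: γ = 1.46; τ_4 = 42.2/1.460 = 28.90 days.
Total: 67.48 + 217.0 + 23.90 + 28.90 days.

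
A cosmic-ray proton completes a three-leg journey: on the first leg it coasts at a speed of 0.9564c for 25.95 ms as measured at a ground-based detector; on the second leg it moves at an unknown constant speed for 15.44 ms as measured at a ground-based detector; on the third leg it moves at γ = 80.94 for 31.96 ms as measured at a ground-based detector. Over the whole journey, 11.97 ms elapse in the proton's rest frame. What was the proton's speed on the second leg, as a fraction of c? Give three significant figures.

Leg 1: γ = 1/√(1 − 0.9564²) = 1/√0.08530 = 3.424; τ_1 = 25.95/3.424 = 7.579 ms.
Leg 2: speed unknown; τ_2 = 15.44/γ_2.
Leg 3: γ = 80.94; τ_3 = 31.96/80.94 = 0.3949 ms.
Total proper time: 7.579 + τ_2 + 0.3949 = 11.97, so τ_2 = 11.97 − 7.974 = 3.996 ms.
γ_2 = 15.44/3.996 = 3.864; β = √(1 − 1/γ²) = √0.9330.

β = 0.966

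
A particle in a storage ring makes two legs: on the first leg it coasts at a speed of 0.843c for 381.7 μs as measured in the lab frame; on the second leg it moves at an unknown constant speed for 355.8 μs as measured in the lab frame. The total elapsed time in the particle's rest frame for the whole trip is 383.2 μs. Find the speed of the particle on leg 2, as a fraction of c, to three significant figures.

Leg 1: γ = 1/√(1 − 0.843²) = 1/√0.2894 = 1.859; τ_1 = 381.7/1.859 = 205.3 μs.
Leg 2: speed unknown; τ_2 = 355.8/γ_2.
Total proper time: 205.3 + τ_2 = 383.2, so τ_2 = 383.2 − 205.3 = 177.9 μs.
γ_2 = 355.8/177.9 = 2.000; β = √(1 − 1/γ²) = √0.7501.

β = 0.866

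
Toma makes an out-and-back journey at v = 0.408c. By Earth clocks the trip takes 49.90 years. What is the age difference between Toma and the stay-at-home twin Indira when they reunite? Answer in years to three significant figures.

Δt − τ = 4.34 years

γ = 1/√(1 − 0.408²) = 1/√0.8335 = 1.095
Toma's elapsed proper time: τ = 49.90/1.095 = 45.56 years.
Age gap = Δt − τ = 49.90 − 45.56 years.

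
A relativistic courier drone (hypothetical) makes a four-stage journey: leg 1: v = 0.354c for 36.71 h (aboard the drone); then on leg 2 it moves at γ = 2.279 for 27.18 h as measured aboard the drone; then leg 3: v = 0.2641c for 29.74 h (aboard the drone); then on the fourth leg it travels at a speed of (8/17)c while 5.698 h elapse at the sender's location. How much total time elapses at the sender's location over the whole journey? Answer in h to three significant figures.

Δt = 138 h

Leg 1: γ = 1/√(1 − 0.354²) = 1/√0.8747 = 1.069; Δt_1 = 1.069 × 36.71 = 39.25 h.
Leg 2: γ = 2.279; Δt_2 = 2.279 × 27.18 = 61.94 h.
Leg 3: γ = 1/√(1 − 0.2641²) = 1/√0.9303 = 1.037; Δt_3 = 1.037 × 29.74 = 30.83 h.
Leg 4: 5.698 h is already measured at the sender's location.
Total: 39.25 + 61.94 + 30.83 + 5.698 h.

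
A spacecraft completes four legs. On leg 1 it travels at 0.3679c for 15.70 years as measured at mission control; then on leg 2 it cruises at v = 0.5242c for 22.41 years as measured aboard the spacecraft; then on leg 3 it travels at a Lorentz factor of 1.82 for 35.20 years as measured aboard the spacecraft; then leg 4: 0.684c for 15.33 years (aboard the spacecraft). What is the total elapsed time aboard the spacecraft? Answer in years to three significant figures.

τ = 87.5 years

Leg 1: γ = 1/√(1 − 0.3679²) = 1/√0.8646 = 1.075; τ_1 = 15.70/1.075 = 14.60 years.
Leg 2: 22.41 years is already measured aboard the spacecraft.
Leg 3: 35.20 years is already measured aboard the spacecraft.
Leg 4: 15.33 years is already measured aboard the spacecraft.
Total: 14.60 + 22.41 + 35.20 + 15.33 years.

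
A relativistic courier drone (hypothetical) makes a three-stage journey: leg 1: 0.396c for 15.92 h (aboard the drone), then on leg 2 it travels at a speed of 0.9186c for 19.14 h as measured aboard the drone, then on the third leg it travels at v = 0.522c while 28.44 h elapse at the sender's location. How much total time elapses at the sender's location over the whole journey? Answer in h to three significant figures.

Leg 1: γ = 1/√(1 − 0.396²) = 1/√0.8432 = 1.089; Δt_1 = 1.089 × 15.92 = 17.34 h.
Leg 2: γ = 1/√(1 − 0.9186²) = 1/√0.1562 = 2.530; Δt_2 = 2.530 × 19.14 = 48.43 h.
Leg 3: 28.44 h is already measured at the sender's location.
Total: 17.34 + 48.43 + 28.44 h.

Δt = 94.2 h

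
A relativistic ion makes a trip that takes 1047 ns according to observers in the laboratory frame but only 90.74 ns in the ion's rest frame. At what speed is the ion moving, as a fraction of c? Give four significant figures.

The proper time is measured in the ion's rest frame (both events occur at the ion's location); Δt is measured in the laboratory frame. γ = Δt/τ = 1047/90.74 = 11.54.
β = √(1 − 1/γ²) = √(1 − 0.007511) = √0.9925

v = 0.9962c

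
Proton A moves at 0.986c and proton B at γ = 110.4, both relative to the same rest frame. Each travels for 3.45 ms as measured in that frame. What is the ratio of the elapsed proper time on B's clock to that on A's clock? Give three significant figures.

A: γ = 1/√(1 − 0.986²) = 1/√0.02780 = 5.997. B: γ = 110.4.
τ_A/τ_B = γ_B/γ_A = 110.4/5.997 = 18.41, so τ_B/τ_A = 0.05432.

τ_B/τ_A = 0.0543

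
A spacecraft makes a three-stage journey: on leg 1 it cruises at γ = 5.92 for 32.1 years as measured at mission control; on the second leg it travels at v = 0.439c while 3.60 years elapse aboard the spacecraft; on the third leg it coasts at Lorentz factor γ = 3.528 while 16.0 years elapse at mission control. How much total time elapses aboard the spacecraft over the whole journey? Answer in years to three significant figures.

Leg 1: γ = 5.92; τ_1 = 32.1/5.920 = 5.422 years.
Leg 2: 3.60 years is already measured aboard the spacecraft.
Leg 3: γ = 3.528; τ_3 = 16.0/3.528 = 4.535 years.
Total: 5.422 + 3.600 + 4.535 years.

τ = 13.6 years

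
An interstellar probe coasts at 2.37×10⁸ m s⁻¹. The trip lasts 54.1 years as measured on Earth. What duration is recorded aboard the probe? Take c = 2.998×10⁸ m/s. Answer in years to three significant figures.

β = 2.37×10⁸/2.998×10⁸ = 0.7905; γ = 1/√(1 − 0.7905²) = 1.633
The interval measured on Earth is the dilated one; the clock aboard the probe measures the proper time τ = Δt/γ = 54.1/1.633 years.

τ = 33.1 years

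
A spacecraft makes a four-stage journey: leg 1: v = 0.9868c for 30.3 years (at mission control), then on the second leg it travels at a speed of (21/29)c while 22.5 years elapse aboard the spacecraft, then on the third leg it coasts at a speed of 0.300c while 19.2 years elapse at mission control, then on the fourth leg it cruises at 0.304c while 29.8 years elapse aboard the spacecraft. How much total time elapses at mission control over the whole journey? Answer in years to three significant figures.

Leg 1: 30.3 years is already measured at mission control.
Leg 2: γ = 1/√(1 − (21/29)²) = 29/20 = 1.450; Δt_2 = 1.450 × 22.5 = 32.63 years.
Leg 3: 19.2 years is already measured at mission control.
Leg 4: γ = 1/√(1 − 0.304²) = 1/√0.9076 = 1.050; Δt_4 = 1.050 × 29.8 = 31.28 years.
Total: 30.30 + 32.63 + 19.20 + 31.28 years.

Δt = 113 years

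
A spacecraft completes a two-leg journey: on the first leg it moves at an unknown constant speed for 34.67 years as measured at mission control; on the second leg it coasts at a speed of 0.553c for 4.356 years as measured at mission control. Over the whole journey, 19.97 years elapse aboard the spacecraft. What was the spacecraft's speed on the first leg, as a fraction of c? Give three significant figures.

Leg 1: speed unknown; τ_1 = 34.67/γ_1.
Leg 2: γ = 1/√(1 − 0.553²) = 1/√0.6942 = 1.200; τ_2 = 4.356/1.200 = 3.629 years.
Total proper time: τ_1 + 3.629 = 19.97, so τ_1 = 19.97 − 3.629 = 16.34 years.
γ_1 = 34.67/16.34 = 2.122; β = √(1 − 1/γ²) = √0.7779.

β = 0.882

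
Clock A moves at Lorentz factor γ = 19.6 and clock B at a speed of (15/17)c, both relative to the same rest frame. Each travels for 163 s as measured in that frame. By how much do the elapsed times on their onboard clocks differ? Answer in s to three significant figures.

|τ_A − τ_B| = 68.4 s

A: γ = 19.6; τ_A = 163/19.60 = 8.316 s.
B: γ = 1/√(1 − (15/17)²) = 17/8 = 2.125; τ_B = 163/2.125 = 76.71 s.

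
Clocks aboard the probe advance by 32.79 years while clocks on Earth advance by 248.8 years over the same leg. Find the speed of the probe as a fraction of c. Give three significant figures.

The proper time is measured aboard the probe (both events occur at the probe's location); Δt is measured on Earth. γ = Δt/τ = 248.8/32.79 = 7.588.
β = √(1 − 1/γ²) = √(1 − 0.01737) = √0.9826

v = 0.991c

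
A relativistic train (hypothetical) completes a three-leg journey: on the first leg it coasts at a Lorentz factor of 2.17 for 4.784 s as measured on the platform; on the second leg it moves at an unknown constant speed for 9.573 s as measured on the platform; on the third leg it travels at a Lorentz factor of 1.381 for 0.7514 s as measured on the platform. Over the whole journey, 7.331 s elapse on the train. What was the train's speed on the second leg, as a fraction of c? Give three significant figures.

Leg 1: γ = 2.17; τ_1 = 4.784/2.170 = 2.205 s.
Leg 2: speed unknown; τ_2 = 9.573/γ_2.
Leg 3: γ = 1.381; τ_3 = 0.7514/1.381 = 0.5441 s.
Total proper time: 2.205 + τ_2 + 0.5441 = 7.331, so τ_2 = 7.331 − 2.749 = 4.582 s.
γ_2 = 9.573/4.582 = 2.089; β = √(1 − 1/γ²) = √0.7709.

β = 0.878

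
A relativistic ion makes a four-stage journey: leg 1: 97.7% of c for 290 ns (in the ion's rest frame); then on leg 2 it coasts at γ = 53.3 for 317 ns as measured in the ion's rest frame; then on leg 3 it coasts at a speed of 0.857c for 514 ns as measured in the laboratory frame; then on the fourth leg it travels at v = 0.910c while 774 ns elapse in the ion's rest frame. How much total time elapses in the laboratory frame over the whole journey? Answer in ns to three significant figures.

Leg 1: β = 0.977; γ = 1/√(1 − 0.977²) = 1/√0.04547 = 4.690; Δt_1 = 4.690 × 290 = 1360 ns.
Leg 2: γ = 53.3; Δt_2 = 53.30 × 317 = 1.690×10⁴ ns.
Leg 3: 514 ns is already measured in the laboratory frame.
Leg 4: γ = 1/√(1 − 0.910²) = 1/√0.1719 = 2.412; Δt_4 = 2.412 × 774 = 1867 ns.
Total: 1360 + 1.690×10⁴ + 514.0 + 1867 ns.

Δt = 2.06×10⁴ ns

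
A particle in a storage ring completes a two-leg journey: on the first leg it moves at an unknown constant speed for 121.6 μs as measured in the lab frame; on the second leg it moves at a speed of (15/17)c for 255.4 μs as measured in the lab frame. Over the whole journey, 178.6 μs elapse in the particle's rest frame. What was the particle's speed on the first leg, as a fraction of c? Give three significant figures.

β = 0.877

Leg 1: speed unknown; τ_1 = 121.6/γ_1.
Leg 2: γ = 1/√(1 − (15/17)²) = 17/8 = 2.125; τ_2 = 255.4/2.125 = 120.2 μs.
Total proper time: τ_1 + 120.2 = 178.6, so τ_1 = 178.6 − 120.2 = 58.41 μs.
γ_1 = 121.6/58.41 = 2.082; β = √(1 − 1/γ²) = √0.7693.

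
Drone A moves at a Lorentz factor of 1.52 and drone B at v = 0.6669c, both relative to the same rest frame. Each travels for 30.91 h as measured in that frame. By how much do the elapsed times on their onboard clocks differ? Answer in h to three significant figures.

A: γ = 1.52; τ_A = 30.91/1.520 = 20.34 h.
B: γ = 1/√(1 − 0.6669²) = 1/√0.5552 = 1.342; τ_B = 30.91/1.342 = 23.03 h.

|τ_A − τ_B| = 2.70 h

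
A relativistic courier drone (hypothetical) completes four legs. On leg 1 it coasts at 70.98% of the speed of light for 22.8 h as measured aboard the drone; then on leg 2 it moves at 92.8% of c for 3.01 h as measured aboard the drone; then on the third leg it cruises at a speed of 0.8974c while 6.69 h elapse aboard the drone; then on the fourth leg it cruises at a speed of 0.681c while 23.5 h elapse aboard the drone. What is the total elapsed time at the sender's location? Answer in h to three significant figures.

Leg 1: β = 0.7098; γ = 1/√(1 − 0.7098²) = 1/√0.4962 = 1.420; Δt_1 = 1.420 × 22.8 = 32.37 h.
Leg 2: β = 0.928; γ = 1/√(1 − 0.928²) = 1/√0.1388 = 2.684; Δt_2 = 2.684 × 3.01 = 8.079 h.
Leg 3: γ = 1/√(1 − 0.8974²) = 1/√0.1947 = 2.266; Δt_3 = 2.266 × 6.69 = 15.16 h.
Leg 4: γ = 1/√(1 − 0.681²) = 1/√0.5362 = 1.366; Δt_4 = 1.366 × 23.5 = 32.09 h.
Total: 32.37 + 8.079 + 15.16 + 32.09 h.

Δt = 87.7 h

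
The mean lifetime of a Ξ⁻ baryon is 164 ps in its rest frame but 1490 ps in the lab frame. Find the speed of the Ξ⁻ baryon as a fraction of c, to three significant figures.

v = 0.994c

γ = Δt/τ₀ = 1490/164 = 9.085
β = √(1 − 1/γ²) = √(1 − 0.01211) = √0.9879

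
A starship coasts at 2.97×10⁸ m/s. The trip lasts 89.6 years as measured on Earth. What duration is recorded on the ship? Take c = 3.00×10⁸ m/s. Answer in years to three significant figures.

τ = 12.6 years

β = 2.97×10⁸/3.00×10⁸ = 0.9900; γ = 1/√(1 − 0.9900²) = 7.089
The interval measured on Earth is the dilated one; the clock on the ship measures the proper time τ = Δt/γ = 89.6/7.089 years.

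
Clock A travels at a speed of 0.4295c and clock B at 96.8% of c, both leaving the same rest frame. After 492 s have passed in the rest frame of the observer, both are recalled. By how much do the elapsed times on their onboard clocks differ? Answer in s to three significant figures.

|τ_A − τ_B| = 321 s

A: γ = 1/√(1 − 0.4295²) = 1/√0.8155 = 1.107; τ_A = 492/1.107 = 444.3 s.
B: β = 0.968; γ = 1/√(1 − 0.968²) = 1/√0.06298 = 3.985; τ_B = 492/3.985 = 123.5 s.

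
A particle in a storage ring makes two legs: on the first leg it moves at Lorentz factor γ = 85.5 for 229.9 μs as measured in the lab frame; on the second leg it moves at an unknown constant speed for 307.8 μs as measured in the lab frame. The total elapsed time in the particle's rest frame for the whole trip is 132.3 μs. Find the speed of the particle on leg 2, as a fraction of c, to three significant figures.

β = 0.907

Leg 1: γ = 85.5; τ_1 = 229.9/85.50 = 2.689 μs.
Leg 2: speed unknown; τ_2 = 307.8/γ_2.
Total proper time: 2.689 + τ_2 = 132.3, so τ_2 = 132.3 − 2.689 = 129.6 μs.
γ_2 = 307.8/129.6 = 2.375; β = √(1 − 1/γ²) = √0.8227.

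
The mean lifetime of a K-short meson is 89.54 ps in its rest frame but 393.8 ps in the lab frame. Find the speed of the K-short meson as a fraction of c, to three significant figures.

γ = Δt/τ₀ = 393.8/89.54 = 4.398
β = √(1 − 1/γ²) = √(1 − 0.05170) = √0.9483

v = 0.974c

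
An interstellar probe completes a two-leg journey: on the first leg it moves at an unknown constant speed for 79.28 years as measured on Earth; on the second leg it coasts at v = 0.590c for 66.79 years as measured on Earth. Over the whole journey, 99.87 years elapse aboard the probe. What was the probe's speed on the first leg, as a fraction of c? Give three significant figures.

Leg 1: speed unknown; τ_1 = 79.28/γ_1.
Leg 2: γ = 1/√(1 − 0.590²) = 1/√0.6519 = 1.239; τ_2 = 66.79/1.239 = 53.93 years.
Total proper time: τ_1 + 53.93 = 99.87, so τ_1 = 99.87 − 53.93 = 45.94 years.
γ_1 = 79.28/45.94 = 1.726; β = √(1 − 1/γ²) = √0.6642.

β = 0.815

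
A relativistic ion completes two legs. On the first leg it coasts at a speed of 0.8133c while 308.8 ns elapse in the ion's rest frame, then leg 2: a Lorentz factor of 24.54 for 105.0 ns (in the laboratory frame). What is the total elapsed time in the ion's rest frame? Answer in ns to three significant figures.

τ = 313 ns

Leg 1: 308.8 ns is already measured in the ion's rest frame.
Leg 2: γ = 24.54; τ_2 = 105.0/24.54 = 4.279 ns.
Total: 308.8 + 4.279 ns.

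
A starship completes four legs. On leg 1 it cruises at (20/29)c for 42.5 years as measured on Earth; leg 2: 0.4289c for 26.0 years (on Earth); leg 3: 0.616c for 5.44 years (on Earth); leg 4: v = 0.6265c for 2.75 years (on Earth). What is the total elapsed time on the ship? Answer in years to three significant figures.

τ = 60.7 years

Leg 1: γ = 1/√(1 − (20/29)²) = 29/21 ≈ 1.381; τ_1 = 42.5/1.381 = 30.78 years.
Leg 2: γ = 1/√(1 − 0.4289²) = 1/√0.8160 = 1.107; τ_2 = 26.0/1.107 = 23.49 years.
Leg 3: γ = 1/√(1 − 0.616²) = 1/√0.6205 = 1.269; τ_3 = 5.44/1.269 = 4.285 years.
Leg 4: γ = 1/√(1 − 0.6265²) = 1/√0.6075 = 1.283; τ_4 = 2.75/1.283 = 2.143 years.
Total: 30.78 + 23.49 + 4.285 + 2.143 years.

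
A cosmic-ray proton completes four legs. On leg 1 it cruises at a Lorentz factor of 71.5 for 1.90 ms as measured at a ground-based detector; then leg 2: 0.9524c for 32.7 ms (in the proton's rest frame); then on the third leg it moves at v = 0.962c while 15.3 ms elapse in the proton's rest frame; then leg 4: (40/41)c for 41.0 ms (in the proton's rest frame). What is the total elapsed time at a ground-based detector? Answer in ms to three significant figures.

Δt = 352 ms

Leg 1: 1.90 ms is already measured at a ground-based detector.
Leg 2: γ = 1/√(1 − 0.9524²) = 1/√0.09293 = 3.280; Δt_2 = 3.280 × 32.7 = 107.3 ms.
Leg 3: γ = 1/√(1 − 0.962²) = 1/√0.07456 = 3.662; Δt_3 = 3.662 × 15.3 = 56.03 ms.
Leg 4: γ = 1/√(1 − (40/41)²) = 41/9 ≈ 4.556; Δt_4 = 4.556 × 41.0 = 186.8 ms.
Total: 1.900 + 107.3 + 56.03 + 186.8 ms.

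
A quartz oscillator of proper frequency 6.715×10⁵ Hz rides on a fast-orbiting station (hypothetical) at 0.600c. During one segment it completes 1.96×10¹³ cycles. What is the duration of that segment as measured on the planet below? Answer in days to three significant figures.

γ = 1/√(1 − 0.600²) = 5/4 = 1.250
Proper time for N cycles: τ = N/f = 1.96×10¹³/(6.715×10⁵) = 2.919×10⁷ s = 337.8 days.
Lab-frame duration Δt = γτ = 1.250 × 337.8 = 422.3 days.

Δt = 422 days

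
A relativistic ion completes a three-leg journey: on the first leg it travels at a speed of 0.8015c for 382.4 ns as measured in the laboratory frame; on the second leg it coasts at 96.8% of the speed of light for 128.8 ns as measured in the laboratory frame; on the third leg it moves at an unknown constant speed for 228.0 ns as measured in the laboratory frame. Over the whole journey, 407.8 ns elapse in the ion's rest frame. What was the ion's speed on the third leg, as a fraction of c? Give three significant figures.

Leg 1: γ = 1/√(1 − 0.8015²) = 1/√0.3576 = 1.672; τ_1 = 382.4/1.672 = 228.7 ns.
Leg 2: β = 0.968; γ = 1/√(1 − 0.968²) = 1/√0.06298 = 3.985; τ_2 = 128.8/3.985 = 32.32 ns.
Leg 3: speed unknown; τ_3 = 228.0/γ_3.
Total proper time: 228.7 + 32.32 + τ_3 = 407.8, so τ_3 = 407.8 − 261.0 = 146.8 ns.
γ_3 = 228.0/146.8 = 1.553; β = √(1 − 1/γ²) = √0.5854.

β = 0.765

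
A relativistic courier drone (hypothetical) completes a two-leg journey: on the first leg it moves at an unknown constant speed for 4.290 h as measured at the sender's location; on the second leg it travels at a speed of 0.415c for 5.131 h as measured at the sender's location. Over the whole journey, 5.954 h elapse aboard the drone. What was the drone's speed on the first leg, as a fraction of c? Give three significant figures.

β = 0.954

Leg 1: speed unknown; τ_1 = 4.290/γ_1.
Leg 2: γ = 1/√(1 − 0.415²) = 1/√0.8278 = 1.099; τ_2 = 5.131/1.099 = 4.668 h.
Total proper time: τ_1 + 4.668 = 5.954, so τ_1 = 5.954 − 4.668 = 1.286 h.
γ_1 = 4.290/1.286 = 3.337; β = √(1 − 1/γ²) = √0.9102.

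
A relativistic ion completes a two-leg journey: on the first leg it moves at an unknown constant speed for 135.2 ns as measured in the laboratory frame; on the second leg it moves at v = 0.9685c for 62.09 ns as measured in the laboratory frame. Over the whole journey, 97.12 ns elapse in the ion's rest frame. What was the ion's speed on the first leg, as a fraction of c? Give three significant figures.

Leg 1: speed unknown; τ_1 = 135.2/γ_1.
Leg 2: γ = 1/√(1 − 0.9685²) = 1/√0.06201 = 4.016; τ_2 = 62.09/4.016 = 15.46 ns.
Total proper time: τ_1 + 15.46 = 97.12, so τ_1 = 97.12 − 15.46 = 81.66 ns.
γ_1 = 135.2/81.66 = 1.656; β = √(1 − 1/γ²) = √0.6352.

β = 0.797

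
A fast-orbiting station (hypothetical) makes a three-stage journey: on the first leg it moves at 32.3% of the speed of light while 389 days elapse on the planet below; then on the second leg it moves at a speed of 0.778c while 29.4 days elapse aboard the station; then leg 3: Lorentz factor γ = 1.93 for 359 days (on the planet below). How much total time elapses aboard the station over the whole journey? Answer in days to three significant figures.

Leg 1: β = 0.323; γ = 1/√(1 − 0.323²) = 1/√0.8957 = 1.057; τ_1 = 389/1.057 = 368.1 days.
Leg 2: 29.4 days is already measured aboard the station.
Leg 3: γ = 1.93; τ_3 = 359/1.930 = 186.0 days.
Total: 368.1 + 29.40 + 186.0 days.

τ = 584 days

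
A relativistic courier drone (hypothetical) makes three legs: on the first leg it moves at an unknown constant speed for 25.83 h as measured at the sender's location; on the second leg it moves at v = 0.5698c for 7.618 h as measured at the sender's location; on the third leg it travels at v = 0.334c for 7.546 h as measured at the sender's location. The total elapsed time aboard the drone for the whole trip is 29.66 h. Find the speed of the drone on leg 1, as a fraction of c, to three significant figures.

Leg 1: speed unknown; τ_1 = 25.83/γ_1.
Leg 2: γ = 1/√(1 − 0.5698²) = 1/√0.6753 = 1.217; τ_2 = 7.618/1.217 = 6.260 h.
Leg 3: γ = 1/√(1 − 0.334²) = 1/√0.8884 = 1.061; τ_3 = 7.546/1.061 = 7.113 h.
Total proper time: τ_1 + 6.260 + 7.113 = 29.66, so τ_1 = 29.66 − 13.37 = 16.29 h.
γ_1 = 25.83/16.29 = 1.586; β = √(1 − 1/γ²) = √0.6024.

β = 0.776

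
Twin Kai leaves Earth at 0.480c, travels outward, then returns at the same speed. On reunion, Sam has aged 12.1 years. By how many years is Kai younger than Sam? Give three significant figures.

γ = 1/√(1 − 0.480²) = 1/√0.7696 = 1.140
Kai's elapsed proper time: τ = 12.1/1.140 = 10.61 years.
Age gap = Δt − τ = 12.1 − 10.61 years.

Δt − τ = 1.49 years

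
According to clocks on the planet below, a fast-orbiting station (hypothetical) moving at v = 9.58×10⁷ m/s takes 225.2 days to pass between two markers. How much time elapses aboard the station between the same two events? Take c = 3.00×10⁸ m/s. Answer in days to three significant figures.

β = 9.58×10⁷/3.00×10⁸ = 0.3193; γ = 1/√(1 − 0.3193²) = 1.055
The interval measured on the planet below is the dilated one; the clock aboard the station measures the proper time τ = Δt/γ = 225.2/1.055 days.

τ = 213 days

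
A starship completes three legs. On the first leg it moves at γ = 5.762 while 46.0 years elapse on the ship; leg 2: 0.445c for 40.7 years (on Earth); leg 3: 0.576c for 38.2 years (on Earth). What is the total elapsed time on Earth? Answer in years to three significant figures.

Δt = 344 years

Leg 1: γ = 5.762; Δt_1 = 5.762 × 46.0 = 265.1 years.
Leg 2: 40.7 years is already measured on Earth.
Leg 3: 38.2 years is already measured on Earth.
Total: 265.1 + 40.70 + 38.20 years.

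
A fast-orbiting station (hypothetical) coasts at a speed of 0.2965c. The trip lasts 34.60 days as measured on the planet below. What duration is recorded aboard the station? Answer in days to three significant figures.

τ = 33.0 days

γ = 1/√(1 − 0.2965²) = 1/√0.9121 = 1.047
The interval measured on the planet below is the dilated one; the clock aboard the station measures the proper time τ = Δt/γ = 34.60/1.047 days.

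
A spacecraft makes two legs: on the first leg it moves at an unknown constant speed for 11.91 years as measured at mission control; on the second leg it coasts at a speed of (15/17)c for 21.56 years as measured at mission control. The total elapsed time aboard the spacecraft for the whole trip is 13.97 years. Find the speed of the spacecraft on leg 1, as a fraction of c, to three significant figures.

β = 0.947

Leg 1: speed unknown; τ_1 = 11.91/γ_1.
Leg 2: γ = 1/√(1 − (15/17)²) = 17/8 = 2.125; τ_2 = 21.56/2.125 = 10.15 years.
Total proper time: τ_1 + 10.15 = 13.97, so τ_1 = 13.97 − 10.15 = 3.824 years.
γ_1 = 11.91/3.824 = 3.114; β = √(1 − 1/γ²) = √0.8969.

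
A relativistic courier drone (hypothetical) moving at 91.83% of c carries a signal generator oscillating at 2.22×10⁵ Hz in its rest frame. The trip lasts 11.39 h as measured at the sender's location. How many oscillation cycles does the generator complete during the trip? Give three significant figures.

N = 3.60×10⁹

β = 0.9183; γ = 1/√(1 − 0.9183²) = 1/√0.1567 = 2.526
The oscillator's own cycle count is N = f × τ where τ is the proper time aboard the drone. τ = Δt/γ = 11.39/2.526 = 4.509 h = 1.623×10⁴ s.
N = 2.22×10⁵ × 1.623×10⁴ = 3.604×10⁹.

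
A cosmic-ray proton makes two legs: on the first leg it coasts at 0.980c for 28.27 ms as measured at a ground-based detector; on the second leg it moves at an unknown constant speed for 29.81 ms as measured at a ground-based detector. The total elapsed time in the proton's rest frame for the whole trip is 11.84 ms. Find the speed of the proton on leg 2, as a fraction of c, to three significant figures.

β = 0.978

Leg 1: γ = 1/√(1 − 0.980²) = 1/√0.03960 = 5.025; τ_1 = 28.27/5.025 = 5.626 ms.
Leg 2: speed unknown; τ_2 = 29.81/γ_2.
Total proper time: 5.626 + τ_2 = 11.84, so τ_2 = 11.84 − 5.626 = 6.214 ms.
γ_2 = 29.81/6.214 = 4.797; β = √(1 − 1/γ²) = √0.9565.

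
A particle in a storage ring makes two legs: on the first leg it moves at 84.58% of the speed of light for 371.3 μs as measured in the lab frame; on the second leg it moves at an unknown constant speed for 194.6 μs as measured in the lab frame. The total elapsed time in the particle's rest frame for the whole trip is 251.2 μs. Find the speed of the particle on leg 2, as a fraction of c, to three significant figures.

Leg 1: β = 0.8458; γ = 1/√(1 − 0.8458²) = 1/√0.2846 = 1.874; τ_1 = 371.3/1.874 = 198.1 μs.
Leg 2: speed unknown; τ_2 = 194.6/γ_2.
Total proper time: 198.1 + τ_2 = 251.2, so τ_2 = 251.2 − 198.1 = 53.11 μs.
γ_2 = 194.6/53.11 = 3.664; β = √(1 − 1/γ²) = √0.9255.

β = 0.962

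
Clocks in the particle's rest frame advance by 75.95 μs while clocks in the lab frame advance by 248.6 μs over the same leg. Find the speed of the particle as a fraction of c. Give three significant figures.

v = 0.952c

The proper time is measured in the particle's rest frame (both events occur at the particle's location); Δt is measured in the lab frame. γ = Δt/τ = 248.6/75.95 = 3.273.
β = √(1 − 1/γ²) = √(1 − 0.09334) = √0.9067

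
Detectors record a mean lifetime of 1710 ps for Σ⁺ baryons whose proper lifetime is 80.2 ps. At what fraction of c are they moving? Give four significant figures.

γ = Δt/τ₀ = 1710/80.2 = 21.32
β = √(1 − 1/γ²) = √(1 − 0.002200) = √0.9978

v = 0.9989c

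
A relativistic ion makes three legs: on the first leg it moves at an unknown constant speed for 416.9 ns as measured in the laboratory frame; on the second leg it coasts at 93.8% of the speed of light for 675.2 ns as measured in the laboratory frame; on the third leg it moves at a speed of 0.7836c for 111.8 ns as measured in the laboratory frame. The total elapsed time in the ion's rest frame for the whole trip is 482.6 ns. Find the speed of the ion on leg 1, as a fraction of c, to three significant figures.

Leg 1: speed unknown; τ_1 = 416.9/γ_1.
Leg 2: β = 0.938; γ = 1/√(1 − 0.938²) = 1/√0.1202 = 2.885; τ_2 = 675.2/2.885 = 234.0 ns.
Leg 3: γ = 1/√(1 − 0.7836²) = 1/√0.3860 = 1.610; τ_3 = 111.8/1.610 = 69.46 ns.
Total proper time: τ_1 + 234.0 + 69.46 = 482.6, so τ_1 = 482.6 − 303.5 = 179.1 ns.
γ_1 = 416.9/179.1 = 2.328; β = √(1 − 1/γ²) = √0.8155.

β = 0.903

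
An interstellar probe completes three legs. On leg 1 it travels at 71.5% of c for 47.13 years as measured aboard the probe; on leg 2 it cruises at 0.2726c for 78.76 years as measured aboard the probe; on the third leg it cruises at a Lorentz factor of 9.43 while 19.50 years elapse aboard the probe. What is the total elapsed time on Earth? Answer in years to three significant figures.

Δt = 333 years

Leg 1: β = 0.715; γ = 1/√(1 − 0.715²) = 1/√0.4888 = 1.430; Δt_1 = 1.430 × 47.13 = 67.41 years.
Leg 2: γ = 1/√(1 − 0.2726²) = 1/√0.9257 = 1.039; Δt_2 = 1.039 × 78.76 = 81.86 years.
Leg 3: γ = 9.43; Δt_3 = 9.430 × 19.50 = 183.9 years.
Total: 67.41 + 81.86 + 183.9 years.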